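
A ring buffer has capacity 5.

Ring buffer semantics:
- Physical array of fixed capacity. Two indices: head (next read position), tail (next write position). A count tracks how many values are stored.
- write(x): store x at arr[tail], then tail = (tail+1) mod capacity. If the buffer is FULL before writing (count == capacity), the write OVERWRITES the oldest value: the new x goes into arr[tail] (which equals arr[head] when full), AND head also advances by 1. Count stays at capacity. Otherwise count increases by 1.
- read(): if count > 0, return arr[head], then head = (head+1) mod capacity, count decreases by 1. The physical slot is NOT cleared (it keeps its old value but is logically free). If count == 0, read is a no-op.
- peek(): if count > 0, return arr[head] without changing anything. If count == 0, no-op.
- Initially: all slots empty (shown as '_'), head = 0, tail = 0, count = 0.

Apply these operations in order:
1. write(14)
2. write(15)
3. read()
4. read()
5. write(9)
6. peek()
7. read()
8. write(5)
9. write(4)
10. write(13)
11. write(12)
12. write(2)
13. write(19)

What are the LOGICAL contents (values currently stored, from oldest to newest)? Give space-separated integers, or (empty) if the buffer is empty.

After op 1 (write(14)): arr=[14 _ _ _ _] head=0 tail=1 count=1
After op 2 (write(15)): arr=[14 15 _ _ _] head=0 tail=2 count=2
After op 3 (read()): arr=[14 15 _ _ _] head=1 tail=2 count=1
After op 4 (read()): arr=[14 15 _ _ _] head=2 tail=2 count=0
After op 5 (write(9)): arr=[14 15 9 _ _] head=2 tail=3 count=1
After op 6 (peek()): arr=[14 15 9 _ _] head=2 tail=3 count=1
After op 7 (read()): arr=[14 15 9 _ _] head=3 tail=3 count=0
After op 8 (write(5)): arr=[14 15 9 5 _] head=3 tail=4 count=1
After op 9 (write(4)): arr=[14 15 9 5 4] head=3 tail=0 count=2
After op 10 (write(13)): arr=[13 15 9 5 4] head=3 tail=1 count=3
After op 11 (write(12)): arr=[13 12 9 5 4] head=3 tail=2 count=4
After op 12 (write(2)): arr=[13 12 2 5 4] head=3 tail=3 count=5
After op 13 (write(19)): arr=[13 12 2 19 4] head=4 tail=4 count=5

Answer: 4 13 12 2 19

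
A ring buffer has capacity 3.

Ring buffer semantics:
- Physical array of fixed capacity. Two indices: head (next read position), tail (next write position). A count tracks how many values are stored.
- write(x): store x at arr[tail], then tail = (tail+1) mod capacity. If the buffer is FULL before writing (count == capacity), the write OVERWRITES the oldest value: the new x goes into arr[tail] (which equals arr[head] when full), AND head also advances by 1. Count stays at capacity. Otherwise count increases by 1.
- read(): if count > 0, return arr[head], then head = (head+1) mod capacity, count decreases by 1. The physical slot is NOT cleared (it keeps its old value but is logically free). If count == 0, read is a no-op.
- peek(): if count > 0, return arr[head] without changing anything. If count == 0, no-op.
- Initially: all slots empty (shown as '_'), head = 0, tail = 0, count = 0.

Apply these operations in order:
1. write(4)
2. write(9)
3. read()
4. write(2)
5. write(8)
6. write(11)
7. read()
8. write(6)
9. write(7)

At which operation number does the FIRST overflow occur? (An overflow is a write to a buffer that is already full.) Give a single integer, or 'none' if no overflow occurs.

Answer: 6

Derivation:
After op 1 (write(4)): arr=[4 _ _] head=0 tail=1 count=1
After op 2 (write(9)): arr=[4 9 _] head=0 tail=2 count=2
After op 3 (read()): arr=[4 9 _] head=1 tail=2 count=1
After op 4 (write(2)): arr=[4 9 2] head=1 tail=0 count=2
After op 5 (write(8)): arr=[8 9 2] head=1 tail=1 count=3
After op 6 (write(11)): arr=[8 11 2] head=2 tail=2 count=3
After op 7 (read()): arr=[8 11 2] head=0 tail=2 count=2
After op 8 (write(6)): arr=[8 11 6] head=0 tail=0 count=3
After op 9 (write(7)): arr=[7 11 6] head=1 tail=1 count=3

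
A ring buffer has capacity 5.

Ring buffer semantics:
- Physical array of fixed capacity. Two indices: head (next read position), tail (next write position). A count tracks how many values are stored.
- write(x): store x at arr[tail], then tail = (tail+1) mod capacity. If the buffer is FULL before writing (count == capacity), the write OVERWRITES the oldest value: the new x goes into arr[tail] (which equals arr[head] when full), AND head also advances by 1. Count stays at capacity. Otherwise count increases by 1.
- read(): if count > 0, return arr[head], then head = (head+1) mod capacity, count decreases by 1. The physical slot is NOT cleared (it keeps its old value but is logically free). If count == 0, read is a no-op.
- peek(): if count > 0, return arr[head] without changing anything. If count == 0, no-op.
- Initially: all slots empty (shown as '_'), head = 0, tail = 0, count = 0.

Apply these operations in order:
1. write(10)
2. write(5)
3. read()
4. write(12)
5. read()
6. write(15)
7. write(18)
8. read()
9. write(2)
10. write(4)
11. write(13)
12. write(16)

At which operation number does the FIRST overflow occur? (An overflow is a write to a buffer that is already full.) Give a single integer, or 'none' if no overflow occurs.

After op 1 (write(10)): arr=[10 _ _ _ _] head=0 tail=1 count=1
After op 2 (write(5)): arr=[10 5 _ _ _] head=0 tail=2 count=2
After op 3 (read()): arr=[10 5 _ _ _] head=1 tail=2 count=1
After op 4 (write(12)): arr=[10 5 12 _ _] head=1 tail=3 count=2
After op 5 (read()): arr=[10 5 12 _ _] head=2 tail=3 count=1
After op 6 (write(15)): arr=[10 5 12 15 _] head=2 tail=4 count=2
After op 7 (write(18)): arr=[10 5 12 15 18] head=2 tail=0 count=3
After op 8 (read()): arr=[10 5 12 15 18] head=3 tail=0 count=2
After op 9 (write(2)): arr=[2 5 12 15 18] head=3 tail=1 count=3
After op 10 (write(4)): arr=[2 4 12 15 18] head=3 tail=2 count=4
After op 11 (write(13)): arr=[2 4 13 15 18] head=3 tail=3 count=5
After op 12 (write(16)): arr=[2 4 13 16 18] head=4 tail=4 count=5

Answer: 12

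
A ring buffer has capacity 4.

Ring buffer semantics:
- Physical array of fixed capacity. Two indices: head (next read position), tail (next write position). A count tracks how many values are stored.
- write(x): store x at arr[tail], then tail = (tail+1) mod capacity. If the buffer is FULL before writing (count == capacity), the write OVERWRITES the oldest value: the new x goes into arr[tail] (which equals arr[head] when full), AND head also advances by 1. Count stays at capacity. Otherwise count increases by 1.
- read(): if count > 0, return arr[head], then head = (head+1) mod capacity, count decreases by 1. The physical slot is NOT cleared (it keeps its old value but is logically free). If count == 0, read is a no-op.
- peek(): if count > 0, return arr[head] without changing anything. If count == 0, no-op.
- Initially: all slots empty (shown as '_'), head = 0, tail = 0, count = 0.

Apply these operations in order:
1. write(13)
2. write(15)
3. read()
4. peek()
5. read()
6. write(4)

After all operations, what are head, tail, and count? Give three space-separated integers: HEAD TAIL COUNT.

After op 1 (write(13)): arr=[13 _ _ _] head=0 tail=1 count=1
After op 2 (write(15)): arr=[13 15 _ _] head=0 tail=2 count=2
After op 3 (read()): arr=[13 15 _ _] head=1 tail=2 count=1
After op 4 (peek()): arr=[13 15 _ _] head=1 tail=2 count=1
After op 5 (read()): arr=[13 15 _ _] head=2 tail=2 count=0
After op 6 (write(4)): arr=[13 15 4 _] head=2 tail=3 count=1

Answer: 2 3 1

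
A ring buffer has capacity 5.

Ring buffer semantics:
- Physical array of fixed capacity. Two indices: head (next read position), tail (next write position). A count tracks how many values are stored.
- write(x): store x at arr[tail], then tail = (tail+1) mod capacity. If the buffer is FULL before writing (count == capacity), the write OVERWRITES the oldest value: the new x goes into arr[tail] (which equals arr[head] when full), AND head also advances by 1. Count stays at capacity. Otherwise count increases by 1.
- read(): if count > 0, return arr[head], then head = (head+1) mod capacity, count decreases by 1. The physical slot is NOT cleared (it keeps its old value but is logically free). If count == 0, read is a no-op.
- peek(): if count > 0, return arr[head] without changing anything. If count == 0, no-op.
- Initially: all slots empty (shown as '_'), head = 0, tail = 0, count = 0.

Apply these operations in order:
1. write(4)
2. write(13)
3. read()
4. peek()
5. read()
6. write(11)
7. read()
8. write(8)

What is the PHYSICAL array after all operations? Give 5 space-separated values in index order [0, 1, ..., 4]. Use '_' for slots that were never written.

After op 1 (write(4)): arr=[4 _ _ _ _] head=0 tail=1 count=1
After op 2 (write(13)): arr=[4 13 _ _ _] head=0 tail=2 count=2
After op 3 (read()): arr=[4 13 _ _ _] head=1 tail=2 count=1
After op 4 (peek()): arr=[4 13 _ _ _] head=1 tail=2 count=1
After op 5 (read()): arr=[4 13 _ _ _] head=2 tail=2 count=0
After op 6 (write(11)): arr=[4 13 11 _ _] head=2 tail=3 count=1
After op 7 (read()): arr=[4 13 11 _ _] head=3 tail=3 count=0
After op 8 (write(8)): arr=[4 13 11 8 _] head=3 tail=4 count=1

Answer: 4 13 11 8 _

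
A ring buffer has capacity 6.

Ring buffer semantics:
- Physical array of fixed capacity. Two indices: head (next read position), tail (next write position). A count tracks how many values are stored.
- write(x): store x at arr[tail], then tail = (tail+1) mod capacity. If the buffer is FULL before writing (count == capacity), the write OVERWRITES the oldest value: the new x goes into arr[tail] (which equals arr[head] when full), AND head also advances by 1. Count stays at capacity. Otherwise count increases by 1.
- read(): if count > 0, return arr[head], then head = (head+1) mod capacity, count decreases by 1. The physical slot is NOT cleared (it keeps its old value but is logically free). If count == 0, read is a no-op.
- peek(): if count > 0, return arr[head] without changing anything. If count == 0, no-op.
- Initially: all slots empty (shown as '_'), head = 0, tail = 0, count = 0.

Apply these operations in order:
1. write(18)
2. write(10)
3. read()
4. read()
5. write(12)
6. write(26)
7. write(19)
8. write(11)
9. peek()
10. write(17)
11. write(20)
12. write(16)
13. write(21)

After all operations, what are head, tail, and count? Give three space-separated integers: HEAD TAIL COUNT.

After op 1 (write(18)): arr=[18 _ _ _ _ _] head=0 tail=1 count=1
After op 2 (write(10)): arr=[18 10 _ _ _ _] head=0 tail=2 count=2
After op 3 (read()): arr=[18 10 _ _ _ _] head=1 tail=2 count=1
After op 4 (read()): arr=[18 10 _ _ _ _] head=2 tail=2 count=0
After op 5 (write(12)): arr=[18 10 12 _ _ _] head=2 tail=3 count=1
After op 6 (write(26)): arr=[18 10 12 26 _ _] head=2 tail=4 count=2
After op 7 (write(19)): arr=[18 10 12 26 19 _] head=2 tail=5 count=3
After op 8 (write(11)): arr=[18 10 12 26 19 11] head=2 tail=0 count=4
After op 9 (peek()): arr=[18 10 12 26 19 11] head=2 tail=0 count=4
After op 10 (write(17)): arr=[17 10 12 26 19 11] head=2 tail=1 count=5
After op 11 (write(20)): arr=[17 20 12 26 19 11] head=2 tail=2 count=6
After op 12 (write(16)): arr=[17 20 16 26 19 11] head=3 tail=3 count=6
After op 13 (write(21)): arr=[17 20 16 21 19 11] head=4 tail=4 count=6

Answer: 4 4 6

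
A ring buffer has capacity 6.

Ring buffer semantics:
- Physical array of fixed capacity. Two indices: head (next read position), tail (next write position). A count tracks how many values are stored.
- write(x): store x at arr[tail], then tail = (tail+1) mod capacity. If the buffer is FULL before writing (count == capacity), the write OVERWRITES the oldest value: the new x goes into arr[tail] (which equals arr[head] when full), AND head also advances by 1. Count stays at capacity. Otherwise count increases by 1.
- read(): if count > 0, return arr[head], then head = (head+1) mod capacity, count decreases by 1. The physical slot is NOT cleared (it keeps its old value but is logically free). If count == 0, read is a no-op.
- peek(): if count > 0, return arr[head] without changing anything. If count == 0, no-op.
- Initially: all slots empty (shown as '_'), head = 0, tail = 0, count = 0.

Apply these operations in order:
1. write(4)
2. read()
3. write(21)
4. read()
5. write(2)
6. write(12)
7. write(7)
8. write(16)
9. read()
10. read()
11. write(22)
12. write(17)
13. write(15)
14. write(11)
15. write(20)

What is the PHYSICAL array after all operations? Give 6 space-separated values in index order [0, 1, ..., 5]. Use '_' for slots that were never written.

Answer: 22 17 15 11 20 16

Derivation:
After op 1 (write(4)): arr=[4 _ _ _ _ _] head=0 tail=1 count=1
After op 2 (read()): arr=[4 _ _ _ _ _] head=1 tail=1 count=0
After op 3 (write(21)): arr=[4 21 _ _ _ _] head=1 tail=2 count=1
After op 4 (read()): arr=[4 21 _ _ _ _] head=2 tail=2 count=0
After op 5 (write(2)): arr=[4 21 2 _ _ _] head=2 tail=3 count=1
After op 6 (write(12)): arr=[4 21 2 12 _ _] head=2 tail=4 count=2
After op 7 (write(7)): arr=[4 21 2 12 7 _] head=2 tail=5 count=3
After op 8 (write(16)): arr=[4 21 2 12 7 16] head=2 tail=0 count=4
After op 9 (read()): arr=[4 21 2 12 7 16] head=3 tail=0 count=3
After op 10 (read()): arr=[4 21 2 12 7 16] head=4 tail=0 count=2
After op 11 (write(22)): arr=[22 21 2 12 7 16] head=4 tail=1 count=3
After op 12 (write(17)): arr=[22 17 2 12 7 16] head=4 tail=2 count=4
After op 13 (write(15)): arr=[22 17 15 12 7 16] head=4 tail=3 count=5
After op 14 (write(11)): arr=[22 17 15 11 7 16] head=4 tail=4 count=6
After op 15 (write(20)): arr=[22 17 15 11 20 16] head=5 tail=5 count=6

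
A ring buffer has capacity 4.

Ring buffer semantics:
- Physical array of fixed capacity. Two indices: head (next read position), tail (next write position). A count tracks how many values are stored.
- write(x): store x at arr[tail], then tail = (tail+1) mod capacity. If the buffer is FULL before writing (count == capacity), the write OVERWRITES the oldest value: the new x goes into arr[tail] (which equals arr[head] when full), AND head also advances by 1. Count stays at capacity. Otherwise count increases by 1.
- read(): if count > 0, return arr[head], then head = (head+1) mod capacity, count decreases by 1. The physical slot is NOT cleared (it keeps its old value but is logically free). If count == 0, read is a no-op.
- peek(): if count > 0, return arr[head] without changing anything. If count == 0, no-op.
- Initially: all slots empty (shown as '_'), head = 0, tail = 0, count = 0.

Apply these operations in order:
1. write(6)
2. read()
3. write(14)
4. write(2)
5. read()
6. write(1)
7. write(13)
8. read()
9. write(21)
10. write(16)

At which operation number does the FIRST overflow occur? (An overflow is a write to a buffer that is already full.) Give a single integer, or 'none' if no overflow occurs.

After op 1 (write(6)): arr=[6 _ _ _] head=0 tail=1 count=1
After op 2 (read()): arr=[6 _ _ _] head=1 tail=1 count=0
After op 3 (write(14)): arr=[6 14 _ _] head=1 tail=2 count=1
After op 4 (write(2)): arr=[6 14 2 _] head=1 tail=3 count=2
After op 5 (read()): arr=[6 14 2 _] head=2 tail=3 count=1
After op 6 (write(1)): arr=[6 14 2 1] head=2 tail=0 count=2
After op 7 (write(13)): arr=[13 14 2 1] head=2 tail=1 count=3
After op 8 (read()): arr=[13 14 2 1] head=3 tail=1 count=2
After op 9 (write(21)): arr=[13 21 2 1] head=3 tail=2 count=3
After op 10 (write(16)): arr=[13 21 16 1] head=3 tail=3 count=4

Answer: none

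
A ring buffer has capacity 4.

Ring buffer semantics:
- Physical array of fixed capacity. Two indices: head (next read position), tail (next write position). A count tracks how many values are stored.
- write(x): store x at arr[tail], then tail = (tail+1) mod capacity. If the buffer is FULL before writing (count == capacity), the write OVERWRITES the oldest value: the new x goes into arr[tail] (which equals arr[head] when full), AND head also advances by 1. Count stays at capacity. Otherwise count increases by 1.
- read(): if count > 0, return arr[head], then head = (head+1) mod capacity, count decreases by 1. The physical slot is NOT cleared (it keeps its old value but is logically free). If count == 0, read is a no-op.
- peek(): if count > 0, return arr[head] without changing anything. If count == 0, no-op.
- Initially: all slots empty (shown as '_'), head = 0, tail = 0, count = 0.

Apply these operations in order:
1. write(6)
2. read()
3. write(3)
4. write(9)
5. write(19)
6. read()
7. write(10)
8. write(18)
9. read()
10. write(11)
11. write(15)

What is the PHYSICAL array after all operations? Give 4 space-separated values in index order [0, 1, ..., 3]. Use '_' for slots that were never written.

After op 1 (write(6)): arr=[6 _ _ _] head=0 tail=1 count=1
After op 2 (read()): arr=[6 _ _ _] head=1 tail=1 count=0
After op 3 (write(3)): arr=[6 3 _ _] head=1 tail=2 count=1
After op 4 (write(9)): arr=[6 3 9 _] head=1 tail=3 count=2
After op 5 (write(19)): arr=[6 3 9 19] head=1 tail=0 count=3
After op 6 (read()): arr=[6 3 9 19] head=2 tail=0 count=2
After op 7 (write(10)): arr=[10 3 9 19] head=2 tail=1 count=3
After op 8 (write(18)): arr=[10 18 9 19] head=2 tail=2 count=4
After op 9 (read()): arr=[10 18 9 19] head=3 tail=2 count=3
After op 10 (write(11)): arr=[10 18 11 19] head=3 tail=3 count=4
After op 11 (write(15)): arr=[10 18 11 15] head=0 tail=0 count=4

Answer: 10 18 11 15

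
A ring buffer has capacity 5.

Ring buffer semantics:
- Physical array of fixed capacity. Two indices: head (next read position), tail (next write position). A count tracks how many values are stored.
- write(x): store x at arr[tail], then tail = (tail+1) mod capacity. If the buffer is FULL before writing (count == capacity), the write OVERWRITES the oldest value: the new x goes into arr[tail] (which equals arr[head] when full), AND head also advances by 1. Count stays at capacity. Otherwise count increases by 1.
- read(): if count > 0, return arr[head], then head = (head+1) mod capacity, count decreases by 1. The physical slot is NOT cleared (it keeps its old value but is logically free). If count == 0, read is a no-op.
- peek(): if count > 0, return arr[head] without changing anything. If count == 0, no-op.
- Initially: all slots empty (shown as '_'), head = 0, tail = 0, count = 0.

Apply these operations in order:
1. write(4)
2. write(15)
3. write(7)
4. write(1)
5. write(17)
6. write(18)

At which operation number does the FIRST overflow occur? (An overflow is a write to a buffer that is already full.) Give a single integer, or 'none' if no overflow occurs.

Answer: 6

Derivation:
After op 1 (write(4)): arr=[4 _ _ _ _] head=0 tail=1 count=1
After op 2 (write(15)): arr=[4 15 _ _ _] head=0 tail=2 count=2
After op 3 (write(7)): arr=[4 15 7 _ _] head=0 tail=3 count=3
After op 4 (write(1)): arr=[4 15 7 1 _] head=0 tail=4 count=4
After op 5 (write(17)): arr=[4 15 7 1 17] head=0 tail=0 count=5
After op 6 (write(18)): arr=[18 15 7 1 17] head=1 tail=1 count=5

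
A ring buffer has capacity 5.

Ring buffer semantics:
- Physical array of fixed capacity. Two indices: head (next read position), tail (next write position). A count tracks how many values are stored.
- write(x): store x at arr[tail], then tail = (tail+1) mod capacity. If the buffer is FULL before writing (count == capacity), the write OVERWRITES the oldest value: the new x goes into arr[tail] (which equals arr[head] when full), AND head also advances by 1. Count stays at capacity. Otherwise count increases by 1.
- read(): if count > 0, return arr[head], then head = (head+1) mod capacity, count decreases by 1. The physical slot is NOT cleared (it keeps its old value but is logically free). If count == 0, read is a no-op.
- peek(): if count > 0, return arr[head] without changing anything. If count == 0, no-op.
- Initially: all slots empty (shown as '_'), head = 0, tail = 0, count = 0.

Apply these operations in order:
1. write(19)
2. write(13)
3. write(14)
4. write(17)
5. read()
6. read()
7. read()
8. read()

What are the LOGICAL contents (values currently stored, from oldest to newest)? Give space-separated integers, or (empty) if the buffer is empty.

Answer: (empty)

Derivation:
After op 1 (write(19)): arr=[19 _ _ _ _] head=0 tail=1 count=1
After op 2 (write(13)): arr=[19 13 _ _ _] head=0 tail=2 count=2
After op 3 (write(14)): arr=[19 13 14 _ _] head=0 tail=3 count=3
After op 4 (write(17)): arr=[19 13 14 17 _] head=0 tail=4 count=4
After op 5 (read()): arr=[19 13 14 17 _] head=1 tail=4 count=3
After op 6 (read()): arr=[19 13 14 17 _] head=2 tail=4 count=2
After op 7 (read()): arr=[19 13 14 17 _] head=3 tail=4 count=1
After op 8 (read()): arr=[19 13 14 17 _] head=4 tail=4 count=0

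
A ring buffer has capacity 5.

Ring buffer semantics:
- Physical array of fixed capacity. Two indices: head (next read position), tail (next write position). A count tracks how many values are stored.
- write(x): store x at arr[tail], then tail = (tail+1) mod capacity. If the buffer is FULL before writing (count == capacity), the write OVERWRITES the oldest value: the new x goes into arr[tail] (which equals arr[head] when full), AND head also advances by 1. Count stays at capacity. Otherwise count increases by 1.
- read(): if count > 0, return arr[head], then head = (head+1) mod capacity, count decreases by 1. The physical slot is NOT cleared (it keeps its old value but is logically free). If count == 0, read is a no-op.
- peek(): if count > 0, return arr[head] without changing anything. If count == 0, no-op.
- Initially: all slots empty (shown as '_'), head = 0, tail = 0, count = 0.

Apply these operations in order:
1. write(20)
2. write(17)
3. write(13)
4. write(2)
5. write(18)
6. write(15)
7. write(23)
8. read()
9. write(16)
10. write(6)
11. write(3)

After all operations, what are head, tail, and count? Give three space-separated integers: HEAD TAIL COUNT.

Answer: 0 0 5

Derivation:
After op 1 (write(20)): arr=[20 _ _ _ _] head=0 tail=1 count=1
After op 2 (write(17)): arr=[20 17 _ _ _] head=0 tail=2 count=2
After op 3 (write(13)): arr=[20 17 13 _ _] head=0 tail=3 count=3
After op 4 (write(2)): arr=[20 17 13 2 _] head=0 tail=4 count=4
After op 5 (write(18)): arr=[20 17 13 2 18] head=0 tail=0 count=5
After op 6 (write(15)): arr=[15 17 13 2 18] head=1 tail=1 count=5
After op 7 (write(23)): arr=[15 23 13 2 18] head=2 tail=2 count=5
After op 8 (read()): arr=[15 23 13 2 18] head=3 tail=2 count=4
After op 9 (write(16)): arr=[15 23 16 2 18] head=3 tail=3 count=5
After op 10 (write(6)): arr=[15 23 16 6 18] head=4 tail=4 count=5
After op 11 (write(3)): arr=[15 23 16 6 3] head=0 tail=0 count=5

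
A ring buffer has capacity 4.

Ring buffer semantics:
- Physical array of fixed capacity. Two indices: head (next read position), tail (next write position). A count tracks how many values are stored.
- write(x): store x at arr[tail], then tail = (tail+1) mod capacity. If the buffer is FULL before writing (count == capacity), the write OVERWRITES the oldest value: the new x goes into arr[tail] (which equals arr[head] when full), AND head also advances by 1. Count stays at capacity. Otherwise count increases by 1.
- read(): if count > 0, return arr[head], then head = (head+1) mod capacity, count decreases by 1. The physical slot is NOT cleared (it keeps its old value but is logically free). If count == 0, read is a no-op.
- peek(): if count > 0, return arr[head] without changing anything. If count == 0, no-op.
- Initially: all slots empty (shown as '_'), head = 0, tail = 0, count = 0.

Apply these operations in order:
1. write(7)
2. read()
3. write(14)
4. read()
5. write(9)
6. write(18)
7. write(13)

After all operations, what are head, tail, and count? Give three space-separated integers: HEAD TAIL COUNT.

After op 1 (write(7)): arr=[7 _ _ _] head=0 tail=1 count=1
After op 2 (read()): arr=[7 _ _ _] head=1 tail=1 count=0
After op 3 (write(14)): arr=[7 14 _ _] head=1 tail=2 count=1
After op 4 (read()): arr=[7 14 _ _] head=2 tail=2 count=0
After op 5 (write(9)): arr=[7 14 9 _] head=2 tail=3 count=1
After op 6 (write(18)): arr=[7 14 9 18] head=2 tail=0 count=2
After op 7 (write(13)): arr=[13 14 9 18] head=2 tail=1 count=3

Answer: 2 1 3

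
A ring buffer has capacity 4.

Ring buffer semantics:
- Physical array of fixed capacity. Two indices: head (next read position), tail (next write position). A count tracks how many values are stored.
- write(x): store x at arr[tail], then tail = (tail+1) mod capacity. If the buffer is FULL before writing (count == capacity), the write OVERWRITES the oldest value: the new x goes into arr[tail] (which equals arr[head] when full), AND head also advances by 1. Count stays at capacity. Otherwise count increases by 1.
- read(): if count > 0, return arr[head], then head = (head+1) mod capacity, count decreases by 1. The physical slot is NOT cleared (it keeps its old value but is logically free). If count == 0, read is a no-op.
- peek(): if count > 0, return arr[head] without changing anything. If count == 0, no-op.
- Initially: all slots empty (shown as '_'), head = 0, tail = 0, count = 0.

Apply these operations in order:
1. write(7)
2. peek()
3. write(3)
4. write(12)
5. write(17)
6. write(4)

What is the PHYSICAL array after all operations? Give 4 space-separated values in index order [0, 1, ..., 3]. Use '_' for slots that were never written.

Answer: 4 3 12 17

Derivation:
After op 1 (write(7)): arr=[7 _ _ _] head=0 tail=1 count=1
After op 2 (peek()): arr=[7 _ _ _] head=0 tail=1 count=1
After op 3 (write(3)): arr=[7 3 _ _] head=0 tail=2 count=2
After op 4 (write(12)): arr=[7 3 12 _] head=0 tail=3 count=3
After op 5 (write(17)): arr=[7 3 12 17] head=0 tail=0 count=4
After op 6 (write(4)): arr=[4 3 12 17] head=1 tail=1 count=4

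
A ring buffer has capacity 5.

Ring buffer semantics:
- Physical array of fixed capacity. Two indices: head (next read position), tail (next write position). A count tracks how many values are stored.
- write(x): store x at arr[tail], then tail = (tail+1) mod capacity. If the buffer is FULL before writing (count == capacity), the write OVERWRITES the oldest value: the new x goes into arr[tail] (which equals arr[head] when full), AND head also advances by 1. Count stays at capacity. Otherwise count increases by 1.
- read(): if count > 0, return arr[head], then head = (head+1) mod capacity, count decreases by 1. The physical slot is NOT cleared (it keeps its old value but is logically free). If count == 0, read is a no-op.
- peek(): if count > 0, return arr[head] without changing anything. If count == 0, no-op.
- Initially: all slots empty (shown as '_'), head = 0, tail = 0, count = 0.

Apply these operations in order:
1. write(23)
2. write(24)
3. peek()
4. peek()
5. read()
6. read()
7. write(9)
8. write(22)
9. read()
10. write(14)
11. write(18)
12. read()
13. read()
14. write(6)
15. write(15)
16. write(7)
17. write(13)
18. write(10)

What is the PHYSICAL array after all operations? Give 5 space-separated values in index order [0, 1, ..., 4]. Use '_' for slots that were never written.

Answer: 10 6 15 7 13

Derivation:
After op 1 (write(23)): arr=[23 _ _ _ _] head=0 tail=1 count=1
After op 2 (write(24)): arr=[23 24 _ _ _] head=0 tail=2 count=2
After op 3 (peek()): arr=[23 24 _ _ _] head=0 tail=2 count=2
After op 4 (peek()): arr=[23 24 _ _ _] head=0 tail=2 count=2
After op 5 (read()): arr=[23 24 _ _ _] head=1 tail=2 count=1
After op 6 (read()): arr=[23 24 _ _ _] head=2 tail=2 count=0
After op 7 (write(9)): arr=[23 24 9 _ _] head=2 tail=3 count=1
After op 8 (write(22)): arr=[23 24 9 22 _] head=2 tail=4 count=2
After op 9 (read()): arr=[23 24 9 22 _] head=3 tail=4 count=1
After op 10 (write(14)): arr=[23 24 9 22 14] head=3 tail=0 count=2
After op 11 (write(18)): arr=[18 24 9 22 14] head=3 tail=1 count=3
After op 12 (read()): arr=[18 24 9 22 14] head=4 tail=1 count=2
After op 13 (read()): arr=[18 24 9 22 14] head=0 tail=1 count=1
After op 14 (write(6)): arr=[18 6 9 22 14] head=0 tail=2 count=2
After op 15 (write(15)): arr=[18 6 15 22 14] head=0 tail=3 count=3
After op 16 (write(7)): arr=[18 6 15 7 14] head=0 tail=4 count=4
After op 17 (write(13)): arr=[18 6 15 7 13] head=0 tail=0 count=5
After op 18 (write(10)): arr=[10 6 15 7 13] head=1 tail=1 count=5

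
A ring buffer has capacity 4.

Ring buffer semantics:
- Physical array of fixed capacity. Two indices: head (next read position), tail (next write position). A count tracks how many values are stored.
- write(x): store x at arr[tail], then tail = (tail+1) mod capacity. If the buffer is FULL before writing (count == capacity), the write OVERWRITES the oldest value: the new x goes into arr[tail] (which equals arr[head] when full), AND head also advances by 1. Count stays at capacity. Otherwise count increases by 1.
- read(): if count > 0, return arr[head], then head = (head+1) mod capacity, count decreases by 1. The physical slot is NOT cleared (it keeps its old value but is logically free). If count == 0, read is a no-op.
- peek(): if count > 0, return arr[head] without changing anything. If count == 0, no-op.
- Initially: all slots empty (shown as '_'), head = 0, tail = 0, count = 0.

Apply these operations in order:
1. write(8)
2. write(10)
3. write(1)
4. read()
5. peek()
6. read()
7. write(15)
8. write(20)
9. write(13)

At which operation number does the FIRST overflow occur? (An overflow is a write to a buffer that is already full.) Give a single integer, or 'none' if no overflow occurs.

After op 1 (write(8)): arr=[8 _ _ _] head=0 tail=1 count=1
After op 2 (write(10)): arr=[8 10 _ _] head=0 tail=2 count=2
After op 3 (write(1)): arr=[8 10 1 _] head=0 tail=3 count=3
After op 4 (read()): arr=[8 10 1 _] head=1 tail=3 count=2
After op 5 (peek()): arr=[8 10 1 _] head=1 tail=3 count=2
After op 6 (read()): arr=[8 10 1 _] head=2 tail=3 count=1
After op 7 (write(15)): arr=[8 10 1 15] head=2 tail=0 count=2
After op 8 (write(20)): arr=[20 10 1 15] head=2 tail=1 count=3
After op 9 (write(13)): arr=[20 13 1 15] head=2 tail=2 count=4

Answer: none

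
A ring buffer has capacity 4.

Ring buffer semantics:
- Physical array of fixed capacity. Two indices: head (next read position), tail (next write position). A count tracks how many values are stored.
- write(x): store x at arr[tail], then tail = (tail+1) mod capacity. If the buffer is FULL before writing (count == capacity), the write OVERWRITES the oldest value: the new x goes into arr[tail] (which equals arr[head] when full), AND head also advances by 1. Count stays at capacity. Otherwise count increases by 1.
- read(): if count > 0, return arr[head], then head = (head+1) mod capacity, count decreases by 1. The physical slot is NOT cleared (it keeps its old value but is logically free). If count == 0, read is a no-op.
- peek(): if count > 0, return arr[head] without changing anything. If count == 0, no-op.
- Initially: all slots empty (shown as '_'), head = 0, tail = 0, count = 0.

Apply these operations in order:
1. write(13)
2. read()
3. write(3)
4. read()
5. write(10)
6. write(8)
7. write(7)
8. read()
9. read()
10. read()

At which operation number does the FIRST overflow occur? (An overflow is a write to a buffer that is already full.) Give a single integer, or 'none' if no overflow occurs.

After op 1 (write(13)): arr=[13 _ _ _] head=0 tail=1 count=1
After op 2 (read()): arr=[13 _ _ _] head=1 tail=1 count=0
After op 3 (write(3)): arr=[13 3 _ _] head=1 tail=2 count=1
After op 4 (read()): arr=[13 3 _ _] head=2 tail=2 count=0
After op 5 (write(10)): arr=[13 3 10 _] head=2 tail=3 count=1
After op 6 (write(8)): arr=[13 3 10 8] head=2 tail=0 count=2
After op 7 (write(7)): arr=[7 3 10 8] head=2 tail=1 count=3
After op 8 (read()): arr=[7 3 10 8] head=3 tail=1 count=2
After op 9 (read()): arr=[7 3 10 8] head=0 tail=1 count=1
After op 10 (read()): arr=[7 3 10 8] head=1 tail=1 count=0

Answer: none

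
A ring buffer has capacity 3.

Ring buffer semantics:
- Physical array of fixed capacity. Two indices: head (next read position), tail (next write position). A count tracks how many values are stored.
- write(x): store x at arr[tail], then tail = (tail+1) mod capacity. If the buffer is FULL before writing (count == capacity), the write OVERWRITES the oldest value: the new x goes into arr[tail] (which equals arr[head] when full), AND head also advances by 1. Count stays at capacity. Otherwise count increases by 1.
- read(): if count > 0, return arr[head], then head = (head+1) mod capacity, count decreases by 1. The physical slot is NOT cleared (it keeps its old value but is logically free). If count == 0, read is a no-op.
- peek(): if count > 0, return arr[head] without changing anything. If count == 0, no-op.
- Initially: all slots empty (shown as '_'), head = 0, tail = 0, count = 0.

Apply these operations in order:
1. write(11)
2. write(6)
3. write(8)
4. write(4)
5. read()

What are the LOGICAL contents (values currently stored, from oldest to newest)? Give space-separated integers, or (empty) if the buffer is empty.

After op 1 (write(11)): arr=[11 _ _] head=0 tail=1 count=1
After op 2 (write(6)): arr=[11 6 _] head=0 tail=2 count=2
After op 3 (write(8)): arr=[11 6 8] head=0 tail=0 count=3
After op 4 (write(4)): arr=[4 6 8] head=1 tail=1 count=3
After op 5 (read()): arr=[4 6 8] head=2 tail=1 count=2

Answer: 8 4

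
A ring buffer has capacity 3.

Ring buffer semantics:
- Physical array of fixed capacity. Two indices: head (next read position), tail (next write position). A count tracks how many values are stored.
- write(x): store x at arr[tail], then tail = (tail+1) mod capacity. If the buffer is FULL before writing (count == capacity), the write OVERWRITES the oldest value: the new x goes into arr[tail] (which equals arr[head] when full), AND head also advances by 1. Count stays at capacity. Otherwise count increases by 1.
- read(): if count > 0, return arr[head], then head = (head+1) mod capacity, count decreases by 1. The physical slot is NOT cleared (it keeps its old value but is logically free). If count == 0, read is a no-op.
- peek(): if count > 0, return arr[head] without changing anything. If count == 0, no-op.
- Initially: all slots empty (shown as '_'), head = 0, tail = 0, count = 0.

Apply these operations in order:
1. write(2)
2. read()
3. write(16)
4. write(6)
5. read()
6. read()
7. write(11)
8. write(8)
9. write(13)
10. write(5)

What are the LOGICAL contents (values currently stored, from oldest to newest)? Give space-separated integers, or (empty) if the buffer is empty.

After op 1 (write(2)): arr=[2 _ _] head=0 tail=1 count=1
After op 2 (read()): arr=[2 _ _] head=1 tail=1 count=0
After op 3 (write(16)): arr=[2 16 _] head=1 tail=2 count=1
After op 4 (write(6)): arr=[2 16 6] head=1 tail=0 count=2
After op 5 (read()): arr=[2 16 6] head=2 tail=0 count=1
After op 6 (read()): arr=[2 16 6] head=0 tail=0 count=0
After op 7 (write(11)): arr=[11 16 6] head=0 tail=1 count=1
After op 8 (write(8)): arr=[11 8 6] head=0 tail=2 count=2
After op 9 (write(13)): arr=[11 8 13] head=0 tail=0 count=3
After op 10 (write(5)): arr=[5 8 13] head=1 tail=1 count=3

Answer: 8 13 5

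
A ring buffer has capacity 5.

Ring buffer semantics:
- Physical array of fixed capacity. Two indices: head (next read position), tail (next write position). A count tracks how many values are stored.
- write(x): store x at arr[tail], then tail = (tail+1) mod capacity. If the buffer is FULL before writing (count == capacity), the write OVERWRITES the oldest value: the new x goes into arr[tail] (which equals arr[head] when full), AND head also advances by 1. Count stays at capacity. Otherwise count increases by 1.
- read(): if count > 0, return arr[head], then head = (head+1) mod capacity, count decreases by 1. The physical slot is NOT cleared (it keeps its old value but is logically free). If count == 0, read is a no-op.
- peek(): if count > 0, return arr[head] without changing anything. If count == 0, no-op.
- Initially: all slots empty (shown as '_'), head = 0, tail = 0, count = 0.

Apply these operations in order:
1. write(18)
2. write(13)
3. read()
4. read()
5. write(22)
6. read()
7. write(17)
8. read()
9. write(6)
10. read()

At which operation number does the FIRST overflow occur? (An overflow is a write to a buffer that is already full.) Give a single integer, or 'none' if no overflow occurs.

After op 1 (write(18)): arr=[18 _ _ _ _] head=0 tail=1 count=1
After op 2 (write(13)): arr=[18 13 _ _ _] head=0 tail=2 count=2
After op 3 (read()): arr=[18 13 _ _ _] head=1 tail=2 count=1
After op 4 (read()): arr=[18 13 _ _ _] head=2 tail=2 count=0
After op 5 (write(22)): arr=[18 13 22 _ _] head=2 tail=3 count=1
After op 6 (read()): arr=[18 13 22 _ _] head=3 tail=3 count=0
After op 7 (write(17)): arr=[18 13 22 17 _] head=3 tail=4 count=1
After op 8 (read()): arr=[18 13 22 17 _] head=4 tail=4 count=0
After op 9 (write(6)): arr=[18 13 22 17 6] head=4 tail=0 count=1
After op 10 (read()): arr=[18 13 22 17 6] head=0 tail=0 count=0

Answer: none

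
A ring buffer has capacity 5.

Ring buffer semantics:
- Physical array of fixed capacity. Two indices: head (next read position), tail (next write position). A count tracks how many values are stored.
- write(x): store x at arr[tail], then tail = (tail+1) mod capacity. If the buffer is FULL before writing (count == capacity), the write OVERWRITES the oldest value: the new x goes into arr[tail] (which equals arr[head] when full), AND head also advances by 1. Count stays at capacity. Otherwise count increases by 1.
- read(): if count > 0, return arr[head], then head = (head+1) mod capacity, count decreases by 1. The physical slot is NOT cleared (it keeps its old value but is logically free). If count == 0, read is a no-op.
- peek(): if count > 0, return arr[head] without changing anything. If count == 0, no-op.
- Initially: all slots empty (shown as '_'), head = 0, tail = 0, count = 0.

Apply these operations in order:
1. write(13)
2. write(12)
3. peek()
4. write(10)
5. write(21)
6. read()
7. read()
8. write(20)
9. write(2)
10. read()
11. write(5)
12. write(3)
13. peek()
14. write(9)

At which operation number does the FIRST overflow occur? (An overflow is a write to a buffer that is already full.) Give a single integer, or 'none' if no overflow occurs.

After op 1 (write(13)): arr=[13 _ _ _ _] head=0 tail=1 count=1
After op 2 (write(12)): arr=[13 12 _ _ _] head=0 tail=2 count=2
After op 3 (peek()): arr=[13 12 _ _ _] head=0 tail=2 count=2
After op 4 (write(10)): arr=[13 12 10 _ _] head=0 tail=3 count=3
After op 5 (write(21)): arr=[13 12 10 21 _] head=0 tail=4 count=4
After op 6 (read()): arr=[13 12 10 21 _] head=1 tail=4 count=3
After op 7 (read()): arr=[13 12 10 21 _] head=2 tail=4 count=2
After op 8 (write(20)): arr=[13 12 10 21 20] head=2 tail=0 count=3
After op 9 (write(2)): arr=[2 12 10 21 20] head=2 tail=1 count=4
After op 10 (read()): arr=[2 12 10 21 20] head=3 tail=1 count=3
After op 11 (write(5)): arr=[2 5 10 21 20] head=3 tail=2 count=4
After op 12 (write(3)): arr=[2 5 3 21 20] head=3 tail=3 count=5
After op 13 (peek()): arr=[2 5 3 21 20] head=3 tail=3 count=5
After op 14 (write(9)): arr=[2 5 3 9 20] head=4 tail=4 count=5

Answer: 14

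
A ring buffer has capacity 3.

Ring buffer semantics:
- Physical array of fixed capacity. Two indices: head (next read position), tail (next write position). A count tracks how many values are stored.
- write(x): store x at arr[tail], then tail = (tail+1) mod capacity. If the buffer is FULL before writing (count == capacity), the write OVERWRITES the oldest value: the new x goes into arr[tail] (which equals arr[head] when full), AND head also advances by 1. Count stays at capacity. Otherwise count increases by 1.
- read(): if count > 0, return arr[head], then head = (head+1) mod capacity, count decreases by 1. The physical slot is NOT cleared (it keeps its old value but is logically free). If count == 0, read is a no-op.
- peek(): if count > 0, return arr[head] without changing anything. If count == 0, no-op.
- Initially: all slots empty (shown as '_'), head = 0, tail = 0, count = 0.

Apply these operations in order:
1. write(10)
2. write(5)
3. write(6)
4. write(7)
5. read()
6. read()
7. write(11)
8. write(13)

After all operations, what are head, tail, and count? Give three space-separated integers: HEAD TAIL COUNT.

Answer: 0 0 3

Derivation:
After op 1 (write(10)): arr=[10 _ _] head=0 tail=1 count=1
After op 2 (write(5)): arr=[10 5 _] head=0 tail=2 count=2
After op 3 (write(6)): arr=[10 5 6] head=0 tail=0 count=3
After op 4 (write(7)): arr=[7 5 6] head=1 tail=1 count=3
After op 5 (read()): arr=[7 5 6] head=2 tail=1 count=2
After op 6 (read()): arr=[7 5 6] head=0 tail=1 count=1
After op 7 (write(11)): arr=[7 11 6] head=0 tail=2 count=2
After op 8 (write(13)): arr=[7 11 13] head=0 tail=0 count=3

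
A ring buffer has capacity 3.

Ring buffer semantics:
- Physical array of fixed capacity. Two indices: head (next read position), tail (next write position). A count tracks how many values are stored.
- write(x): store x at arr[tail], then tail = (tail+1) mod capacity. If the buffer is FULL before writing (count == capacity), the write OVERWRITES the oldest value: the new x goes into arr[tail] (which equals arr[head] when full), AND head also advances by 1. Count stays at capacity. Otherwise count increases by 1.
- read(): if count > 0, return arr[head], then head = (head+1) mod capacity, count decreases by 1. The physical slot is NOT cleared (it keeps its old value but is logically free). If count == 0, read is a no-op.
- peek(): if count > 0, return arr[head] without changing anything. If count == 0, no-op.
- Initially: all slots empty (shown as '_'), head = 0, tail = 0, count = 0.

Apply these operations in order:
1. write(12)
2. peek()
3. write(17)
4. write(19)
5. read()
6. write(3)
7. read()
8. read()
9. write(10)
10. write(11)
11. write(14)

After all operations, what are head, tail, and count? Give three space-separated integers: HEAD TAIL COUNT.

Answer: 1 1 3

Derivation:
After op 1 (write(12)): arr=[12 _ _] head=0 tail=1 count=1
After op 2 (peek()): arr=[12 _ _] head=0 tail=1 count=1
After op 3 (write(17)): arr=[12 17 _] head=0 tail=2 count=2
After op 4 (write(19)): arr=[12 17 19] head=0 tail=0 count=3
After op 5 (read()): arr=[12 17 19] head=1 tail=0 count=2
After op 6 (write(3)): arr=[3 17 19] head=1 tail=1 count=3
After op 7 (read()): arr=[3 17 19] head=2 tail=1 count=2
After op 8 (read()): arr=[3 17 19] head=0 tail=1 count=1
After op 9 (write(10)): arr=[3 10 19] head=0 tail=2 count=2
After op 10 (write(11)): arr=[3 10 11] head=0 tail=0 count=3
After op 11 (write(14)): arr=[14 10 11] head=1 tail=1 count=3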